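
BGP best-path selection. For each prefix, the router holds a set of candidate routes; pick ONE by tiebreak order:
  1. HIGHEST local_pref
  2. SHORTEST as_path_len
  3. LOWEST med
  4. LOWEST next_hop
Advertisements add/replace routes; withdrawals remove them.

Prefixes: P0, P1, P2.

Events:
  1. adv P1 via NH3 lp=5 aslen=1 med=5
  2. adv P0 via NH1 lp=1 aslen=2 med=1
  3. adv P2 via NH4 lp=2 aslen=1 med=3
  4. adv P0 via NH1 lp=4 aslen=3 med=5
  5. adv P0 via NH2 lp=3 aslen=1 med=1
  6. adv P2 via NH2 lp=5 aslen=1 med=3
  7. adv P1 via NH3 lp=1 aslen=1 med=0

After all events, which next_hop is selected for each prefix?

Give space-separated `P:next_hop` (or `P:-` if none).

Op 1: best P0=- P1=NH3 P2=-
Op 2: best P0=NH1 P1=NH3 P2=-
Op 3: best P0=NH1 P1=NH3 P2=NH4
Op 4: best P0=NH1 P1=NH3 P2=NH4
Op 5: best P0=NH1 P1=NH3 P2=NH4
Op 6: best P0=NH1 P1=NH3 P2=NH2
Op 7: best P0=NH1 P1=NH3 P2=NH2

Answer: P0:NH1 P1:NH3 P2:NH2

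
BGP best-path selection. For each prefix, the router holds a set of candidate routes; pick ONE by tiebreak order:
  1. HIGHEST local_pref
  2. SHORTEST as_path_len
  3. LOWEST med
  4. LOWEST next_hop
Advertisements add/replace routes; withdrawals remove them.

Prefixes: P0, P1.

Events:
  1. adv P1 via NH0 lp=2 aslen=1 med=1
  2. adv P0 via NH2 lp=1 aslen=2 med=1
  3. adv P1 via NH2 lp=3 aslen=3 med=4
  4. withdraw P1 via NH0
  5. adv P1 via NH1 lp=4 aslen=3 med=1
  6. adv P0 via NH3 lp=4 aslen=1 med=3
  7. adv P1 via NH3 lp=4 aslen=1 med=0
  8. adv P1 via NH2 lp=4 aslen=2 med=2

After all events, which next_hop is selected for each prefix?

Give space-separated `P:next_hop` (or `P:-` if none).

Op 1: best P0=- P1=NH0
Op 2: best P0=NH2 P1=NH0
Op 3: best P0=NH2 P1=NH2
Op 4: best P0=NH2 P1=NH2
Op 5: best P0=NH2 P1=NH1
Op 6: best P0=NH3 P1=NH1
Op 7: best P0=NH3 P1=NH3
Op 8: best P0=NH3 P1=NH3

Answer: P0:NH3 P1:NH3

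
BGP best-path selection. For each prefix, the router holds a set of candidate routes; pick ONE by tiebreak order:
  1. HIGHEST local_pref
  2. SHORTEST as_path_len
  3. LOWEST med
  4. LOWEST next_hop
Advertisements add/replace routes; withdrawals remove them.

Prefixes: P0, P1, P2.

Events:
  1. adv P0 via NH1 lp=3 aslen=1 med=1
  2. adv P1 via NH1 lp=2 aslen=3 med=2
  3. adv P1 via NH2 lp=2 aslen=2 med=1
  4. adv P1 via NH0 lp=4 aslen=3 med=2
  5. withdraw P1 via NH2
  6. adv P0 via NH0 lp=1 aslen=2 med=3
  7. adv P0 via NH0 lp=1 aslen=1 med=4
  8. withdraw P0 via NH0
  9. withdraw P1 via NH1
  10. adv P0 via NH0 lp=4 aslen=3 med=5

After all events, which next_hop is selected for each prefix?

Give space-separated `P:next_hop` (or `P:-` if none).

Op 1: best P0=NH1 P1=- P2=-
Op 2: best P0=NH1 P1=NH1 P2=-
Op 3: best P0=NH1 P1=NH2 P2=-
Op 4: best P0=NH1 P1=NH0 P2=-
Op 5: best P0=NH1 P1=NH0 P2=-
Op 6: best P0=NH1 P1=NH0 P2=-
Op 7: best P0=NH1 P1=NH0 P2=-
Op 8: best P0=NH1 P1=NH0 P2=-
Op 9: best P0=NH1 P1=NH0 P2=-
Op 10: best P0=NH0 P1=NH0 P2=-

Answer: P0:NH0 P1:NH0 P2:-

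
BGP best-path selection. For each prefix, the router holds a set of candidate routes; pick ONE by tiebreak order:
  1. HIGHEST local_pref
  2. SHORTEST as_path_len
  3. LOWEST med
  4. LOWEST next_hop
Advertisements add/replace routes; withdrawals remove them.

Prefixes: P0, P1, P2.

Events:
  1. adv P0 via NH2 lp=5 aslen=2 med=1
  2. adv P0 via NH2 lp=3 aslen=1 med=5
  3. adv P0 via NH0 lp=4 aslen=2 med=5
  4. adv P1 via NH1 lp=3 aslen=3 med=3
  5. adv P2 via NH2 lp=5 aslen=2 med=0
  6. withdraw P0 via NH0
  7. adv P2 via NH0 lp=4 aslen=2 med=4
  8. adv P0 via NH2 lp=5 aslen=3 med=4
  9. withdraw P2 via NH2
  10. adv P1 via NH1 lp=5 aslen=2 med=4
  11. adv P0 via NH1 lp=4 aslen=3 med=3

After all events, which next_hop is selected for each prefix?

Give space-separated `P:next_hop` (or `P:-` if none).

Answer: P0:NH2 P1:NH1 P2:NH0

Derivation:
Op 1: best P0=NH2 P1=- P2=-
Op 2: best P0=NH2 P1=- P2=-
Op 3: best P0=NH0 P1=- P2=-
Op 4: best P0=NH0 P1=NH1 P2=-
Op 5: best P0=NH0 P1=NH1 P2=NH2
Op 6: best P0=NH2 P1=NH1 P2=NH2
Op 7: best P0=NH2 P1=NH1 P2=NH2
Op 8: best P0=NH2 P1=NH1 P2=NH2
Op 9: best P0=NH2 P1=NH1 P2=NH0
Op 10: best P0=NH2 P1=NH1 P2=NH0
Op 11: best P0=NH2 P1=NH1 P2=NH0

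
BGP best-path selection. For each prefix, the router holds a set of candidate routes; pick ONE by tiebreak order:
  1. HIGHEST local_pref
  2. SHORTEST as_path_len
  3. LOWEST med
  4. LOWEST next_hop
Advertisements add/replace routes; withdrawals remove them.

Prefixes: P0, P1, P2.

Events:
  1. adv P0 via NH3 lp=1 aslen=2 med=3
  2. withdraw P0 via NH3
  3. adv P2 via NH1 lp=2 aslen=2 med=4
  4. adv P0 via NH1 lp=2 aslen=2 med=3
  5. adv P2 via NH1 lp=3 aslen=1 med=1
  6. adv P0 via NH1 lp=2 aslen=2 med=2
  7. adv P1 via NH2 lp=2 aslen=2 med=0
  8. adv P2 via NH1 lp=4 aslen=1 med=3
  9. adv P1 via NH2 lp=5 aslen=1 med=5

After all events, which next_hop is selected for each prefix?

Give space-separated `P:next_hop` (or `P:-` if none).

Answer: P0:NH1 P1:NH2 P2:NH1

Derivation:
Op 1: best P0=NH3 P1=- P2=-
Op 2: best P0=- P1=- P2=-
Op 3: best P0=- P1=- P2=NH1
Op 4: best P0=NH1 P1=- P2=NH1
Op 5: best P0=NH1 P1=- P2=NH1
Op 6: best P0=NH1 P1=- P2=NH1
Op 7: best P0=NH1 P1=NH2 P2=NH1
Op 8: best P0=NH1 P1=NH2 P2=NH1
Op 9: best P0=NH1 P1=NH2 P2=NH1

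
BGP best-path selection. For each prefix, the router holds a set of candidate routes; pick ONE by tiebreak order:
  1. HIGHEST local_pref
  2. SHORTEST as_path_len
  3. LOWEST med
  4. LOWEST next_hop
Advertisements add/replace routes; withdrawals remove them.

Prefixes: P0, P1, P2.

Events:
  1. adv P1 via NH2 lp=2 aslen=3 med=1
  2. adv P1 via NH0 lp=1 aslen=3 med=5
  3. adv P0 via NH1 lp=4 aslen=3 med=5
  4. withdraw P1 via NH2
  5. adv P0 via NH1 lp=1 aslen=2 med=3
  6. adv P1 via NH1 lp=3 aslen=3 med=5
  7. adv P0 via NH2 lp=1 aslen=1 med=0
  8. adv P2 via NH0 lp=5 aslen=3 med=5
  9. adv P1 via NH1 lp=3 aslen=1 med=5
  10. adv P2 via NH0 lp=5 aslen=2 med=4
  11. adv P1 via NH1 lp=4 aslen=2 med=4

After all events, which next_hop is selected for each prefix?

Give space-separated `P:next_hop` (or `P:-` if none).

Op 1: best P0=- P1=NH2 P2=-
Op 2: best P0=- P1=NH2 P2=-
Op 3: best P0=NH1 P1=NH2 P2=-
Op 4: best P0=NH1 P1=NH0 P2=-
Op 5: best P0=NH1 P1=NH0 P2=-
Op 6: best P0=NH1 P1=NH1 P2=-
Op 7: best P0=NH2 P1=NH1 P2=-
Op 8: best P0=NH2 P1=NH1 P2=NH0
Op 9: best P0=NH2 P1=NH1 P2=NH0
Op 10: best P0=NH2 P1=NH1 P2=NH0
Op 11: best P0=NH2 P1=NH1 P2=NH0

Answer: P0:NH2 P1:NH1 P2:NH0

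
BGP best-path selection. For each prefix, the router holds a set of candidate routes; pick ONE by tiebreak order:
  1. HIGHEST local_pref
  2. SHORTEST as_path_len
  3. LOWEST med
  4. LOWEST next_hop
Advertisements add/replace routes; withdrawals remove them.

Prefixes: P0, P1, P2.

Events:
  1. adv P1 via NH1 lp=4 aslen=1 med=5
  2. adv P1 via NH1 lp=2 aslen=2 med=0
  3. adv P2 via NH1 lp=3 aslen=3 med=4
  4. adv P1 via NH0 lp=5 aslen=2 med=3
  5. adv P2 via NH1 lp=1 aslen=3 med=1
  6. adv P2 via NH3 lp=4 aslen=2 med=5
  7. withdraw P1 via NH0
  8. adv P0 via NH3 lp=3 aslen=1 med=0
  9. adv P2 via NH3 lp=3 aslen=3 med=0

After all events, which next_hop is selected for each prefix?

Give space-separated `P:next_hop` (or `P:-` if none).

Op 1: best P0=- P1=NH1 P2=-
Op 2: best P0=- P1=NH1 P2=-
Op 3: best P0=- P1=NH1 P2=NH1
Op 4: best P0=- P1=NH0 P2=NH1
Op 5: best P0=- P1=NH0 P2=NH1
Op 6: best P0=- P1=NH0 P2=NH3
Op 7: best P0=- P1=NH1 P2=NH3
Op 8: best P0=NH3 P1=NH1 P2=NH3
Op 9: best P0=NH3 P1=NH1 P2=NH3

Answer: P0:NH3 P1:NH1 P2:NH3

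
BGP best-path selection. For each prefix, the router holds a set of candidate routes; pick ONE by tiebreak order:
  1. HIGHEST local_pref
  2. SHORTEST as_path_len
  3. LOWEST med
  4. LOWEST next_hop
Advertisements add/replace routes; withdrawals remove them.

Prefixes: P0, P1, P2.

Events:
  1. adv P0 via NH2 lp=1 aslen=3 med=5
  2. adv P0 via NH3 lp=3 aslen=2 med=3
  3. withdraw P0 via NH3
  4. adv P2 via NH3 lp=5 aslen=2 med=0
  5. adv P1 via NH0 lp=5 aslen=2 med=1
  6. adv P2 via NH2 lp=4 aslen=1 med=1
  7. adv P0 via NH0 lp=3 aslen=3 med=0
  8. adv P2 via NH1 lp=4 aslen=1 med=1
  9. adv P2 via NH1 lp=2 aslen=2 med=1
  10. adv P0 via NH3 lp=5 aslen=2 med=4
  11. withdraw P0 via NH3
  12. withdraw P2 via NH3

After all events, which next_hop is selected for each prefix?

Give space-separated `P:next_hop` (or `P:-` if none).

Op 1: best P0=NH2 P1=- P2=-
Op 2: best P0=NH3 P1=- P2=-
Op 3: best P0=NH2 P1=- P2=-
Op 4: best P0=NH2 P1=- P2=NH3
Op 5: best P0=NH2 P1=NH0 P2=NH3
Op 6: best P0=NH2 P1=NH0 P2=NH3
Op 7: best P0=NH0 P1=NH0 P2=NH3
Op 8: best P0=NH0 P1=NH0 P2=NH3
Op 9: best P0=NH0 P1=NH0 P2=NH3
Op 10: best P0=NH3 P1=NH0 P2=NH3
Op 11: best P0=NH0 P1=NH0 P2=NH3
Op 12: best P0=NH0 P1=NH0 P2=NH2

Answer: P0:NH0 P1:NH0 P2:NH2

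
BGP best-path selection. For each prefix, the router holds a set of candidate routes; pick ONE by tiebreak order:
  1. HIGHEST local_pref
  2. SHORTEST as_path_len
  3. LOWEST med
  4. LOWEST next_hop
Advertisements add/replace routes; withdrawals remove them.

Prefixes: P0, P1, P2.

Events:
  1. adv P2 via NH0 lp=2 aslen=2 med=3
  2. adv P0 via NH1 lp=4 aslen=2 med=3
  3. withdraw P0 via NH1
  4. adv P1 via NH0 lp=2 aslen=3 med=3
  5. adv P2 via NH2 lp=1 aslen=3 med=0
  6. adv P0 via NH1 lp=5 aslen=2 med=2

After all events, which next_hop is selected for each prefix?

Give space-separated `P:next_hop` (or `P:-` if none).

Op 1: best P0=- P1=- P2=NH0
Op 2: best P0=NH1 P1=- P2=NH0
Op 3: best P0=- P1=- P2=NH0
Op 4: best P0=- P1=NH0 P2=NH0
Op 5: best P0=- P1=NH0 P2=NH0
Op 6: best P0=NH1 P1=NH0 P2=NH0

Answer: P0:NH1 P1:NH0 P2:NH0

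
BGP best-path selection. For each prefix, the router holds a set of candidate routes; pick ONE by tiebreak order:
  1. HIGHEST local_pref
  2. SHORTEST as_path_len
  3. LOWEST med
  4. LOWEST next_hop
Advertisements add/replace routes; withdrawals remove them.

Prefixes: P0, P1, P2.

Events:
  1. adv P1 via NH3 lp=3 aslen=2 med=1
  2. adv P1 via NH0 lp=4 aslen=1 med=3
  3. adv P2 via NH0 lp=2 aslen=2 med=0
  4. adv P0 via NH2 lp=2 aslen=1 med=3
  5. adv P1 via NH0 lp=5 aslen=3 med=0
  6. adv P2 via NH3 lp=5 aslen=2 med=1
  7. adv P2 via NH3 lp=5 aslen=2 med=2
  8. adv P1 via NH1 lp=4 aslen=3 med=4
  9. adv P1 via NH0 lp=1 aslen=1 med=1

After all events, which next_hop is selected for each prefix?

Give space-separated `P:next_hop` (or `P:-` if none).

Answer: P0:NH2 P1:NH1 P2:NH3

Derivation:
Op 1: best P0=- P1=NH3 P2=-
Op 2: best P0=- P1=NH0 P2=-
Op 3: best P0=- P1=NH0 P2=NH0
Op 4: best P0=NH2 P1=NH0 P2=NH0
Op 5: best P0=NH2 P1=NH0 P2=NH0
Op 6: best P0=NH2 P1=NH0 P2=NH3
Op 7: best P0=NH2 P1=NH0 P2=NH3
Op 8: best P0=NH2 P1=NH0 P2=NH3
Op 9: best P0=NH2 P1=NH1 P2=NH3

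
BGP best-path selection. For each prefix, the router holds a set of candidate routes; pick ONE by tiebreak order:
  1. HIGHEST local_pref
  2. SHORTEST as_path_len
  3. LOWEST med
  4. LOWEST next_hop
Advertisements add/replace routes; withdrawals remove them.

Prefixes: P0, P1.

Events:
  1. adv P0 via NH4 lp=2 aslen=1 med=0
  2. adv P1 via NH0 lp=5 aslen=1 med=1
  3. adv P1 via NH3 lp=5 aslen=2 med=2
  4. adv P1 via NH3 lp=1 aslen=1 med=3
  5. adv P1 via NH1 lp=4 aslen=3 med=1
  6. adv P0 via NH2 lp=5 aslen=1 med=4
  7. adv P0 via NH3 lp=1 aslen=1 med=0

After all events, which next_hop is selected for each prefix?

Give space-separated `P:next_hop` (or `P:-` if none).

Answer: P0:NH2 P1:NH0

Derivation:
Op 1: best P0=NH4 P1=-
Op 2: best P0=NH4 P1=NH0
Op 3: best P0=NH4 P1=NH0
Op 4: best P0=NH4 P1=NH0
Op 5: best P0=NH4 P1=NH0
Op 6: best P0=NH2 P1=NH0
Op 7: best P0=NH2 P1=NH0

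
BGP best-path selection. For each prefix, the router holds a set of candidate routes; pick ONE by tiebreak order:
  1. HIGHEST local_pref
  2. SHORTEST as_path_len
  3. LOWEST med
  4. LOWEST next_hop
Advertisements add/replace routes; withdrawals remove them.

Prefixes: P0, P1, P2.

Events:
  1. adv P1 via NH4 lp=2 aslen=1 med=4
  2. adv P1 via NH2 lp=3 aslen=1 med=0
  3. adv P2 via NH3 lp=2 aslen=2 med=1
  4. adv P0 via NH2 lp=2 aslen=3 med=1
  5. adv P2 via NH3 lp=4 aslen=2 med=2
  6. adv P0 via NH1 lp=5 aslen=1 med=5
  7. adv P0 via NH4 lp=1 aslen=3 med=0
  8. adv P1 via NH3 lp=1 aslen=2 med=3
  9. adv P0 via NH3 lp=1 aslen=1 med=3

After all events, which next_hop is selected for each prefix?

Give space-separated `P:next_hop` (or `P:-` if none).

Op 1: best P0=- P1=NH4 P2=-
Op 2: best P0=- P1=NH2 P2=-
Op 3: best P0=- P1=NH2 P2=NH3
Op 4: best P0=NH2 P1=NH2 P2=NH3
Op 5: best P0=NH2 P1=NH2 P2=NH3
Op 6: best P0=NH1 P1=NH2 P2=NH3
Op 7: best P0=NH1 P1=NH2 P2=NH3
Op 8: best P0=NH1 P1=NH2 P2=NH3
Op 9: best P0=NH1 P1=NH2 P2=NH3

Answer: P0:NH1 P1:NH2 P2:NH3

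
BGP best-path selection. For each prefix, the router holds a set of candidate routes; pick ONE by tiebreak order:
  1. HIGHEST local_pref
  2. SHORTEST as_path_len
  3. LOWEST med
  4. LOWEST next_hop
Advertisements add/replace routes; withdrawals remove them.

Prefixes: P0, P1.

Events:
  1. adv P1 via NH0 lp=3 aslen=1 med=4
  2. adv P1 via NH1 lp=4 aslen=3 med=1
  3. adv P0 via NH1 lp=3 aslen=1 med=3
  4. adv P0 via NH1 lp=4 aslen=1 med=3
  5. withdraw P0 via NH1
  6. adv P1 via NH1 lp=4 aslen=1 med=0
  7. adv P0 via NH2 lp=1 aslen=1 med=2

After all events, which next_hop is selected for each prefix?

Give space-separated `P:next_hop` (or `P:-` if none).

Op 1: best P0=- P1=NH0
Op 2: best P0=- P1=NH1
Op 3: best P0=NH1 P1=NH1
Op 4: best P0=NH1 P1=NH1
Op 5: best P0=- P1=NH1
Op 6: best P0=- P1=NH1
Op 7: best P0=NH2 P1=NH1

Answer: P0:NH2 P1:NH1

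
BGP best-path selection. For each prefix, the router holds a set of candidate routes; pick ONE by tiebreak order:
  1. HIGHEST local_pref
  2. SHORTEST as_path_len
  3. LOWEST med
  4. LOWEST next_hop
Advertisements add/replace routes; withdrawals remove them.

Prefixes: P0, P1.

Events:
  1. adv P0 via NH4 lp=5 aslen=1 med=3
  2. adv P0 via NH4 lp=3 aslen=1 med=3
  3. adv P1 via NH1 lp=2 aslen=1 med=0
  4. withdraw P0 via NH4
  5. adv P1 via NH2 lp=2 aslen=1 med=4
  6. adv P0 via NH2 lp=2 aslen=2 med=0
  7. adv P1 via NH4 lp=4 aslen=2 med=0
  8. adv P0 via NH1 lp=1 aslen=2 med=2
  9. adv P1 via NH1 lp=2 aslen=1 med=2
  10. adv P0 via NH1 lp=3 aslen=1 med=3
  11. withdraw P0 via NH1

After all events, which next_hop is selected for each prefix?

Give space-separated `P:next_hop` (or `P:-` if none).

Op 1: best P0=NH4 P1=-
Op 2: best P0=NH4 P1=-
Op 3: best P0=NH4 P1=NH1
Op 4: best P0=- P1=NH1
Op 5: best P0=- P1=NH1
Op 6: best P0=NH2 P1=NH1
Op 7: best P0=NH2 P1=NH4
Op 8: best P0=NH2 P1=NH4
Op 9: best P0=NH2 P1=NH4
Op 10: best P0=NH1 P1=NH4
Op 11: best P0=NH2 P1=NH4

Answer: P0:NH2 P1:NH4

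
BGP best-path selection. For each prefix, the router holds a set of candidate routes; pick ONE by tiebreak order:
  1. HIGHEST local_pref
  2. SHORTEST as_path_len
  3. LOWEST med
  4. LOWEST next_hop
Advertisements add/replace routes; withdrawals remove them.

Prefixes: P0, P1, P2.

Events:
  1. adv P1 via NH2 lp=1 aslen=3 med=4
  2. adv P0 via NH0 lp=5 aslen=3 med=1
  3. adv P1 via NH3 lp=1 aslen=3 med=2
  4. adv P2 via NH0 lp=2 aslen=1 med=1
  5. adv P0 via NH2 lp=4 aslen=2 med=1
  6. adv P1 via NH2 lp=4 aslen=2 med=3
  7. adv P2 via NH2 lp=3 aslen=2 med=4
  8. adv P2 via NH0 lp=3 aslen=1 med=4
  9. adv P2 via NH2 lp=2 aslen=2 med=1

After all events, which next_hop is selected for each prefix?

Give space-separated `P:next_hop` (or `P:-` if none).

Op 1: best P0=- P1=NH2 P2=-
Op 2: best P0=NH0 P1=NH2 P2=-
Op 3: best P0=NH0 P1=NH3 P2=-
Op 4: best P0=NH0 P1=NH3 P2=NH0
Op 5: best P0=NH0 P1=NH3 P2=NH0
Op 6: best P0=NH0 P1=NH2 P2=NH0
Op 7: best P0=NH0 P1=NH2 P2=NH2
Op 8: best P0=NH0 P1=NH2 P2=NH0
Op 9: best P0=NH0 P1=NH2 P2=NH0

Answer: P0:NH0 P1:NH2 P2:NH0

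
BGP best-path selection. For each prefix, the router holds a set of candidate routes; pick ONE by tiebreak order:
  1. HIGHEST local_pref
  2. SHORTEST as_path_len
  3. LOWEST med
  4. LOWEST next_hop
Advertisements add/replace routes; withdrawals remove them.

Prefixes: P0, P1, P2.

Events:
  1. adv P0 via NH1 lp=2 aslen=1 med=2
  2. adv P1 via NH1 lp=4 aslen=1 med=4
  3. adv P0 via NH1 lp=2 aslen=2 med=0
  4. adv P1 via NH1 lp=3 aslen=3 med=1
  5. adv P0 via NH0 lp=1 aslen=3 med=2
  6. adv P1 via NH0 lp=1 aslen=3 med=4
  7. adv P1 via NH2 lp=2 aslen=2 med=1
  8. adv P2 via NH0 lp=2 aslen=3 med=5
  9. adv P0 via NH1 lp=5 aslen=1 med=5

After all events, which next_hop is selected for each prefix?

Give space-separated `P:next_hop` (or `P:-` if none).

Answer: P0:NH1 P1:NH1 P2:NH0

Derivation:
Op 1: best P0=NH1 P1=- P2=-
Op 2: best P0=NH1 P1=NH1 P2=-
Op 3: best P0=NH1 P1=NH1 P2=-
Op 4: best P0=NH1 P1=NH1 P2=-
Op 5: best P0=NH1 P1=NH1 P2=-
Op 6: best P0=NH1 P1=NH1 P2=-
Op 7: best P0=NH1 P1=NH1 P2=-
Op 8: best P0=NH1 P1=NH1 P2=NH0
Op 9: best P0=NH1 P1=NH1 P2=NH0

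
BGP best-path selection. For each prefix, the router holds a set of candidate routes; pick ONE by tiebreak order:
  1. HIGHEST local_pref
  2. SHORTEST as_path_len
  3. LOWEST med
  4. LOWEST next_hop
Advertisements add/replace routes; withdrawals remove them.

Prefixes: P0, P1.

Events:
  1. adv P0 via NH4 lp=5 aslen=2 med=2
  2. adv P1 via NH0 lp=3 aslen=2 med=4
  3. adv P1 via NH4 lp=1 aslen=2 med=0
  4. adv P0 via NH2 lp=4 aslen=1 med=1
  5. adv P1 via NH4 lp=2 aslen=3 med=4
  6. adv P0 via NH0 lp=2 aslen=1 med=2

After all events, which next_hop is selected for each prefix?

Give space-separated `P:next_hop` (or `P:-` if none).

Op 1: best P0=NH4 P1=-
Op 2: best P0=NH4 P1=NH0
Op 3: best P0=NH4 P1=NH0
Op 4: best P0=NH4 P1=NH0
Op 5: best P0=NH4 P1=NH0
Op 6: best P0=NH4 P1=NH0

Answer: P0:NH4 P1:NH0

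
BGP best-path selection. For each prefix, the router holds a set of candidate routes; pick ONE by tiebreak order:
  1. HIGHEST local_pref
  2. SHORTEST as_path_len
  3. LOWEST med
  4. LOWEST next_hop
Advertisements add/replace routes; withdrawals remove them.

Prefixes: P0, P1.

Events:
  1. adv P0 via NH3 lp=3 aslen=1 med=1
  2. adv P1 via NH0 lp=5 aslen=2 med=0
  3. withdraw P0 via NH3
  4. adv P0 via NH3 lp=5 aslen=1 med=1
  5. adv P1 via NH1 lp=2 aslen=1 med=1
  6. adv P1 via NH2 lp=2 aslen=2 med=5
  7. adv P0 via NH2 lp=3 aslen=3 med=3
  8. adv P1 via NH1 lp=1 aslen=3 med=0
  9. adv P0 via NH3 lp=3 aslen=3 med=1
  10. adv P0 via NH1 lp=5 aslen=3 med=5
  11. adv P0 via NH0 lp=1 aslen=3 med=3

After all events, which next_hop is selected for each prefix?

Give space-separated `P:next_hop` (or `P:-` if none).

Op 1: best P0=NH3 P1=-
Op 2: best P0=NH3 P1=NH0
Op 3: best P0=- P1=NH0
Op 4: best P0=NH3 P1=NH0
Op 5: best P0=NH3 P1=NH0
Op 6: best P0=NH3 P1=NH0
Op 7: best P0=NH3 P1=NH0
Op 8: best P0=NH3 P1=NH0
Op 9: best P0=NH3 P1=NH0
Op 10: best P0=NH1 P1=NH0
Op 11: best P0=NH1 P1=NH0

Answer: P0:NH1 P1:NH0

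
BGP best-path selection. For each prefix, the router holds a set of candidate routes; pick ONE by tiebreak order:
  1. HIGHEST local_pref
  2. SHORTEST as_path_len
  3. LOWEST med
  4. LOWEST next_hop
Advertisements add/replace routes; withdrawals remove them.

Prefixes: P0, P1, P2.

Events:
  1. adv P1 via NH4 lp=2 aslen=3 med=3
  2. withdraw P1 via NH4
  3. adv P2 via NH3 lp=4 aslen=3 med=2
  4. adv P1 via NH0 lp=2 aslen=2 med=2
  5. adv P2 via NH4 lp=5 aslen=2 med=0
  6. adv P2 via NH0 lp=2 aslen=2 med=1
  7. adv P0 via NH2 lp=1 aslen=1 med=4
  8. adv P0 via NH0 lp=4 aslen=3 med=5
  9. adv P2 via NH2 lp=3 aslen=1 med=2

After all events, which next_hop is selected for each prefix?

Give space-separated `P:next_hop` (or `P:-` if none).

Op 1: best P0=- P1=NH4 P2=-
Op 2: best P0=- P1=- P2=-
Op 3: best P0=- P1=- P2=NH3
Op 4: best P0=- P1=NH0 P2=NH3
Op 5: best P0=- P1=NH0 P2=NH4
Op 6: best P0=- P1=NH0 P2=NH4
Op 7: best P0=NH2 P1=NH0 P2=NH4
Op 8: best P0=NH0 P1=NH0 P2=NH4
Op 9: best P0=NH0 P1=NH0 P2=NH4

Answer: P0:NH0 P1:NH0 P2:NH4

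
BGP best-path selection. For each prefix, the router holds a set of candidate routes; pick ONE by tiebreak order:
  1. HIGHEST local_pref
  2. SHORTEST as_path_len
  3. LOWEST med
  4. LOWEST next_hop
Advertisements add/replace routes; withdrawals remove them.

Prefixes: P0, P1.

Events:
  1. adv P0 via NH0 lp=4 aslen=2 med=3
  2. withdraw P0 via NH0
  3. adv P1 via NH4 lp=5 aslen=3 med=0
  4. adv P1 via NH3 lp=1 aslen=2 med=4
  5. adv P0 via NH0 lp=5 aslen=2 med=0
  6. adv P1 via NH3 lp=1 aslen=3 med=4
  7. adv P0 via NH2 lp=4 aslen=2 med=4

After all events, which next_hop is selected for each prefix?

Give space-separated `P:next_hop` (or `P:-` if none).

Op 1: best P0=NH0 P1=-
Op 2: best P0=- P1=-
Op 3: best P0=- P1=NH4
Op 4: best P0=- P1=NH4
Op 5: best P0=NH0 P1=NH4
Op 6: best P0=NH0 P1=NH4
Op 7: best P0=NH0 P1=NH4

Answer: P0:NH0 P1:NH4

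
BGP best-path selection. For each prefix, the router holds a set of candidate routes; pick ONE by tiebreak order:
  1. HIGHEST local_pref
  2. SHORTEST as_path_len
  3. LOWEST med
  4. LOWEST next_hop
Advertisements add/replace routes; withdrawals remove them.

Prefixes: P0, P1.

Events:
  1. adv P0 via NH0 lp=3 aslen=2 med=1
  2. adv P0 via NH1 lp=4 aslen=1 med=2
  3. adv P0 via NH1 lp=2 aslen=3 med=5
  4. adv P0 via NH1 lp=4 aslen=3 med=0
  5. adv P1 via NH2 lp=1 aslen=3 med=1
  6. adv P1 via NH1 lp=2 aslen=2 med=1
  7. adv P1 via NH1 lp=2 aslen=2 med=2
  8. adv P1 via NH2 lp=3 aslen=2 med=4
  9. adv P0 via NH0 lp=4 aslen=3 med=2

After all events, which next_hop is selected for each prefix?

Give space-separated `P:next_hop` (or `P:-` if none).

Answer: P0:NH1 P1:NH2

Derivation:
Op 1: best P0=NH0 P1=-
Op 2: best P0=NH1 P1=-
Op 3: best P0=NH0 P1=-
Op 4: best P0=NH1 P1=-
Op 5: best P0=NH1 P1=NH2
Op 6: best P0=NH1 P1=NH1
Op 7: best P0=NH1 P1=NH1
Op 8: best P0=NH1 P1=NH2
Op 9: best P0=NH1 P1=NH2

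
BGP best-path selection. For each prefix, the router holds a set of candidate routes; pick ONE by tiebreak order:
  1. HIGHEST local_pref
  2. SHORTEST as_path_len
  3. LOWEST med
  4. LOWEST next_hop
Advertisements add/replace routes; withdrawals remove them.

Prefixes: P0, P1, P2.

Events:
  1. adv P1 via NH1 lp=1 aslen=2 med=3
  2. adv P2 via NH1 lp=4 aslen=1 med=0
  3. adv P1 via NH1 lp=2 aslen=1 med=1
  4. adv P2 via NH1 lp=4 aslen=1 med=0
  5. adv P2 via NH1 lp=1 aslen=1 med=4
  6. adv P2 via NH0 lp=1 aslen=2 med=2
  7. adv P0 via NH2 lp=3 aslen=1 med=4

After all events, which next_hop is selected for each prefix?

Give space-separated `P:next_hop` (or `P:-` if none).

Answer: P0:NH2 P1:NH1 P2:NH1

Derivation:
Op 1: best P0=- P1=NH1 P2=-
Op 2: best P0=- P1=NH1 P2=NH1
Op 3: best P0=- P1=NH1 P2=NH1
Op 4: best P0=- P1=NH1 P2=NH1
Op 5: best P0=- P1=NH1 P2=NH1
Op 6: best P0=- P1=NH1 P2=NH1
Op 7: best P0=NH2 P1=NH1 P2=NH1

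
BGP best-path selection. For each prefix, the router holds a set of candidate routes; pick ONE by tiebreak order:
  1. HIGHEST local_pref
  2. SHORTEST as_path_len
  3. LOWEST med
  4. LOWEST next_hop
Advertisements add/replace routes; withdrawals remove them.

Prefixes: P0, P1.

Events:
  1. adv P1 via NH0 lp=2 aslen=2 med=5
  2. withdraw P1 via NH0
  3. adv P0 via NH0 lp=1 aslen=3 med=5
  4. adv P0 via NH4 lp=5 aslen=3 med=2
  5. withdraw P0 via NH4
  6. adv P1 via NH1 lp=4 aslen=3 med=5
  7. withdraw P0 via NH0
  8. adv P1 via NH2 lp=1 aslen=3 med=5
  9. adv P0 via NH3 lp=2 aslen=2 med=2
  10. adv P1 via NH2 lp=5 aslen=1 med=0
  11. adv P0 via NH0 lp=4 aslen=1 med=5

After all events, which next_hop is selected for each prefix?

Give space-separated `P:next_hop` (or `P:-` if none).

Op 1: best P0=- P1=NH0
Op 2: best P0=- P1=-
Op 3: best P0=NH0 P1=-
Op 4: best P0=NH4 P1=-
Op 5: best P0=NH0 P1=-
Op 6: best P0=NH0 P1=NH1
Op 7: best P0=- P1=NH1
Op 8: best P0=- P1=NH1
Op 9: best P0=NH3 P1=NH1
Op 10: best P0=NH3 P1=NH2
Op 11: best P0=NH0 P1=NH2

Answer: P0:NH0 P1:NH2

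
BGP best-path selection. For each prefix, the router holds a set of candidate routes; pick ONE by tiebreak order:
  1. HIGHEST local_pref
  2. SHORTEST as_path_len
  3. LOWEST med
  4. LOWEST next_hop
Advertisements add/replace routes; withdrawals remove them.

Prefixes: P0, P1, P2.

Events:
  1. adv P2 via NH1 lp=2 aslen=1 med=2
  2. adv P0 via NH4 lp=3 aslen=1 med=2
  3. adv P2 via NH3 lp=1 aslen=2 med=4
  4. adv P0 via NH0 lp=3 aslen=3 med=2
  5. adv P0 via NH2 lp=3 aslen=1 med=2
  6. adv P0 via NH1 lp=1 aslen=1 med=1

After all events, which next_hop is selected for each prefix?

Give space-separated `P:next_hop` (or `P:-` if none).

Answer: P0:NH2 P1:- P2:NH1

Derivation:
Op 1: best P0=- P1=- P2=NH1
Op 2: best P0=NH4 P1=- P2=NH1
Op 3: best P0=NH4 P1=- P2=NH1
Op 4: best P0=NH4 P1=- P2=NH1
Op 5: best P0=NH2 P1=- P2=NH1
Op 6: best P0=NH2 P1=- P2=NH1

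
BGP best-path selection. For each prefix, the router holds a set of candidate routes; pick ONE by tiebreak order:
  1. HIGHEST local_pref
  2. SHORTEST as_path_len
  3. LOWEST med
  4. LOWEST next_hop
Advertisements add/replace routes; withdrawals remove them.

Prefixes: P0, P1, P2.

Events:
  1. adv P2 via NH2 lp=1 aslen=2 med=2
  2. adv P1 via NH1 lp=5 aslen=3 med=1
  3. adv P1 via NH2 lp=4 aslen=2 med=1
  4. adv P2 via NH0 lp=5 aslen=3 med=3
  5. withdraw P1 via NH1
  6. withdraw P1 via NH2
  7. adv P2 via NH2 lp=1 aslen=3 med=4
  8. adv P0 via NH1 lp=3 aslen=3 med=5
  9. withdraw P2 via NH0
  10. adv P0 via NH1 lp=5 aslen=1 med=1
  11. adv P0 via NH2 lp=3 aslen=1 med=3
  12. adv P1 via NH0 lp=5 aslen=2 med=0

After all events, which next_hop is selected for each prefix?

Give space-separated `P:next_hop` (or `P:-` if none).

Answer: P0:NH1 P1:NH0 P2:NH2

Derivation:
Op 1: best P0=- P1=- P2=NH2
Op 2: best P0=- P1=NH1 P2=NH2
Op 3: best P0=- P1=NH1 P2=NH2
Op 4: best P0=- P1=NH1 P2=NH0
Op 5: best P0=- P1=NH2 P2=NH0
Op 6: best P0=- P1=- P2=NH0
Op 7: best P0=- P1=- P2=NH0
Op 8: best P0=NH1 P1=- P2=NH0
Op 9: best P0=NH1 P1=- P2=NH2
Op 10: best P0=NH1 P1=- P2=NH2
Op 11: best P0=NH1 P1=- P2=NH2
Op 12: best P0=NH1 P1=NH0 P2=NH2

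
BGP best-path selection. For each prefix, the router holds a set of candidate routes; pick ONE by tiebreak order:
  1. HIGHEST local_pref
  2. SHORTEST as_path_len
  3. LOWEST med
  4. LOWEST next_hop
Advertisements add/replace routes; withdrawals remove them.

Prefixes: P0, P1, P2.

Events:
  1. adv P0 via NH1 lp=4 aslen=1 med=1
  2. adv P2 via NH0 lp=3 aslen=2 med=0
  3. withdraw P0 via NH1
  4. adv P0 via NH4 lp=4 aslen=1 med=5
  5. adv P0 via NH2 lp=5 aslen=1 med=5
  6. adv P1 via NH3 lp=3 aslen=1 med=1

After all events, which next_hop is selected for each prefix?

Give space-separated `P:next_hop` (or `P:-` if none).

Op 1: best P0=NH1 P1=- P2=-
Op 2: best P0=NH1 P1=- P2=NH0
Op 3: best P0=- P1=- P2=NH0
Op 4: best P0=NH4 P1=- P2=NH0
Op 5: best P0=NH2 P1=- P2=NH0
Op 6: best P0=NH2 P1=NH3 P2=NH0

Answer: P0:NH2 P1:NH3 P2:NH0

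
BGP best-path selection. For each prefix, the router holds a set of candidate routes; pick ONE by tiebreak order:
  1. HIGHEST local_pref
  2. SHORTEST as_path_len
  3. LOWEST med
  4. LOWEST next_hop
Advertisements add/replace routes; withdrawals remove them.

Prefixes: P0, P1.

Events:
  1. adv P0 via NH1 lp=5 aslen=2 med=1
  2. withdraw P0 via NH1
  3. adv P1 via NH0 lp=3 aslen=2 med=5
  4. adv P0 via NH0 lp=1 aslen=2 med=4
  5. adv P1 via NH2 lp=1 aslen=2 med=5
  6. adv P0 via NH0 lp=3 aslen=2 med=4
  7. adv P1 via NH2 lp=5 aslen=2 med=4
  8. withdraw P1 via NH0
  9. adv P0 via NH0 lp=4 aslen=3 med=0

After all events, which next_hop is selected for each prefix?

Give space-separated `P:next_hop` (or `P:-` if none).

Op 1: best P0=NH1 P1=-
Op 2: best P0=- P1=-
Op 3: best P0=- P1=NH0
Op 4: best P0=NH0 P1=NH0
Op 5: best P0=NH0 P1=NH0
Op 6: best P0=NH0 P1=NH0
Op 7: best P0=NH0 P1=NH2
Op 8: best P0=NH0 P1=NH2
Op 9: best P0=NH0 P1=NH2

Answer: P0:NH0 P1:NH2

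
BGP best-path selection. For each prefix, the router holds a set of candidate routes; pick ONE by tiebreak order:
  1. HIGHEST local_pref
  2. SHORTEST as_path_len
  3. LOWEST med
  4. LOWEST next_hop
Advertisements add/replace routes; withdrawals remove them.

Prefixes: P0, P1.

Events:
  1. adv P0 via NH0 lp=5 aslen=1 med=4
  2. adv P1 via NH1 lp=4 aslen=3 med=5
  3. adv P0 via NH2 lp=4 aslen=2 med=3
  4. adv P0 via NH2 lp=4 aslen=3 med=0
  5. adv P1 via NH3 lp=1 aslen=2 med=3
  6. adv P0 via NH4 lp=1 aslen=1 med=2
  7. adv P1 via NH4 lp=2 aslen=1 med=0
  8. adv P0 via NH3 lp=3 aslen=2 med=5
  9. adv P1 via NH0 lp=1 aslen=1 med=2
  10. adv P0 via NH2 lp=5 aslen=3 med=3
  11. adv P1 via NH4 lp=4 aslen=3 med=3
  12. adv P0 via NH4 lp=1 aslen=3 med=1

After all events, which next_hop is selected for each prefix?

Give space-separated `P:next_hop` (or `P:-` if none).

Op 1: best P0=NH0 P1=-
Op 2: best P0=NH0 P1=NH1
Op 3: best P0=NH0 P1=NH1
Op 4: best P0=NH0 P1=NH1
Op 5: best P0=NH0 P1=NH1
Op 6: best P0=NH0 P1=NH1
Op 7: best P0=NH0 P1=NH1
Op 8: best P0=NH0 P1=NH1
Op 9: best P0=NH0 P1=NH1
Op 10: best P0=NH0 P1=NH1
Op 11: best P0=NH0 P1=NH4
Op 12: best P0=NH0 P1=NH4

Answer: P0:NH0 P1:NH4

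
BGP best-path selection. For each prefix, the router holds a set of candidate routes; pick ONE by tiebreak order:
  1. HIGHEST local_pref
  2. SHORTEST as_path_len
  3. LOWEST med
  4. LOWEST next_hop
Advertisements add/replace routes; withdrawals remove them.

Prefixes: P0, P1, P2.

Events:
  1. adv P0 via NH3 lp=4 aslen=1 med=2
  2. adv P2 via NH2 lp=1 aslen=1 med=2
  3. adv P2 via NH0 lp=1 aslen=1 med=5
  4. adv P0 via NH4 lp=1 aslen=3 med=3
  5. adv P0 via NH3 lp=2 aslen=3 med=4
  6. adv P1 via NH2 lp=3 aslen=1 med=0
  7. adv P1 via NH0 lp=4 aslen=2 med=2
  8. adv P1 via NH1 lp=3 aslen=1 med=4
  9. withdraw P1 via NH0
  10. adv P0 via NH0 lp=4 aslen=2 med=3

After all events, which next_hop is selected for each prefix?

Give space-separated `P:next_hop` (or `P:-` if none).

Answer: P0:NH0 P1:NH2 P2:NH2

Derivation:
Op 1: best P0=NH3 P1=- P2=-
Op 2: best P0=NH3 P1=- P2=NH2
Op 3: best P0=NH3 P1=- P2=NH2
Op 4: best P0=NH3 P1=- P2=NH2
Op 5: best P0=NH3 P1=- P2=NH2
Op 6: best P0=NH3 P1=NH2 P2=NH2
Op 7: best P0=NH3 P1=NH0 P2=NH2
Op 8: best P0=NH3 P1=NH0 P2=NH2
Op 9: best P0=NH3 P1=NH2 P2=NH2
Op 10: best P0=NH0 P1=NH2 P2=NH2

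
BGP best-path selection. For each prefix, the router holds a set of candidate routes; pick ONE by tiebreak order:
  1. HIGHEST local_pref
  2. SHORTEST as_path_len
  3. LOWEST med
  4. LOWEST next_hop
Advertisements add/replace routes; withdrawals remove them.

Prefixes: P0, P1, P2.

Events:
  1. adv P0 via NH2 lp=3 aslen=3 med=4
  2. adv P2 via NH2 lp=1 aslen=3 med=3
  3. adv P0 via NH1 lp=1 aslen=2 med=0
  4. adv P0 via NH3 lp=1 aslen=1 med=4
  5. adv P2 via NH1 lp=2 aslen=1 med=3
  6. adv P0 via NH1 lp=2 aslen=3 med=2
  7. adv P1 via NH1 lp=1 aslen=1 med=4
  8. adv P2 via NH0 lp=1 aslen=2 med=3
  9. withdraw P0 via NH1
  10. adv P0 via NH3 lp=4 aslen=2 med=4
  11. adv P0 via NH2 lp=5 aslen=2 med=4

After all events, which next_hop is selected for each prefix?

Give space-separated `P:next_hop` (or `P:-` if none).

Op 1: best P0=NH2 P1=- P2=-
Op 2: best P0=NH2 P1=- P2=NH2
Op 3: best P0=NH2 P1=- P2=NH2
Op 4: best P0=NH2 P1=- P2=NH2
Op 5: best P0=NH2 P1=- P2=NH1
Op 6: best P0=NH2 P1=- P2=NH1
Op 7: best P0=NH2 P1=NH1 P2=NH1
Op 8: best P0=NH2 P1=NH1 P2=NH1
Op 9: best P0=NH2 P1=NH1 P2=NH1
Op 10: best P0=NH3 P1=NH1 P2=NH1
Op 11: best P0=NH2 P1=NH1 P2=NH1

Answer: P0:NH2 P1:NH1 P2:NH1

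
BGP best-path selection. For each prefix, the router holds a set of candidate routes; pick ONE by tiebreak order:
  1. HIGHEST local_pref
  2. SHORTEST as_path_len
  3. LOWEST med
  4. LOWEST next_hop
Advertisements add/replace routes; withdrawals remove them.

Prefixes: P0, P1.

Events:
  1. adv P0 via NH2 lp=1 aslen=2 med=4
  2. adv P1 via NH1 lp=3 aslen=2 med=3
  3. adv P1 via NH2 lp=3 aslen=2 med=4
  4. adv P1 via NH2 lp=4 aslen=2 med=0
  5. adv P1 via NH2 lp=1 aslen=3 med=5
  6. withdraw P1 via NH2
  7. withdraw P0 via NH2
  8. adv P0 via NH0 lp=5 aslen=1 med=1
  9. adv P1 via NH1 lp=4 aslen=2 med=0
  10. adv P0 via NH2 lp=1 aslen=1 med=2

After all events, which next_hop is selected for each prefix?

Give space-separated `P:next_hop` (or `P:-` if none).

Op 1: best P0=NH2 P1=-
Op 2: best P0=NH2 P1=NH1
Op 3: best P0=NH2 P1=NH1
Op 4: best P0=NH2 P1=NH2
Op 5: best P0=NH2 P1=NH1
Op 6: best P0=NH2 P1=NH1
Op 7: best P0=- P1=NH1
Op 8: best P0=NH0 P1=NH1
Op 9: best P0=NH0 P1=NH1
Op 10: best P0=NH0 P1=NH1

Answer: P0:NH0 P1:NH1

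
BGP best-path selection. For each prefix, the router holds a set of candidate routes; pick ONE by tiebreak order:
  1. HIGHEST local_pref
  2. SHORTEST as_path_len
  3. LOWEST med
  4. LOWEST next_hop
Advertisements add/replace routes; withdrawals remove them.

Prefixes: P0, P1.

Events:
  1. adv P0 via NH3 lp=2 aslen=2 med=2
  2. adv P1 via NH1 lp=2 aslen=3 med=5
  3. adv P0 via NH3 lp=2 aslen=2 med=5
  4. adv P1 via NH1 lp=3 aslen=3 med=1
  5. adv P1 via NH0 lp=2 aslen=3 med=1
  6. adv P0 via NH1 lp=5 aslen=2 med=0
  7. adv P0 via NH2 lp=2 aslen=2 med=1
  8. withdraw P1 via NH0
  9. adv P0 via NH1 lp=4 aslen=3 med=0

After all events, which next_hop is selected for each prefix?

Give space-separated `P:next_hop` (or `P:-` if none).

Op 1: best P0=NH3 P1=-
Op 2: best P0=NH3 P1=NH1
Op 3: best P0=NH3 P1=NH1
Op 4: best P0=NH3 P1=NH1
Op 5: best P0=NH3 P1=NH1
Op 6: best P0=NH1 P1=NH1
Op 7: best P0=NH1 P1=NH1
Op 8: best P0=NH1 P1=NH1
Op 9: best P0=NH1 P1=NH1

Answer: P0:NH1 P1:NH1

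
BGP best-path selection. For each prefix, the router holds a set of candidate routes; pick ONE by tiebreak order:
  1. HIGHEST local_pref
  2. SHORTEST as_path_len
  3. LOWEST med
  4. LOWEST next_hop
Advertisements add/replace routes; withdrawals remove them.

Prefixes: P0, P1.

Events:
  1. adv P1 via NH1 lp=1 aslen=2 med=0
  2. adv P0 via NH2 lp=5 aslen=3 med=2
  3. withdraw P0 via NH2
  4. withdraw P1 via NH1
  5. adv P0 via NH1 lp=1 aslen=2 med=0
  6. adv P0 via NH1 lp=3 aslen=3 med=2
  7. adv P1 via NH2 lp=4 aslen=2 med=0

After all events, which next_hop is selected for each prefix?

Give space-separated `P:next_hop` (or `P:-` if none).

Op 1: best P0=- P1=NH1
Op 2: best P0=NH2 P1=NH1
Op 3: best P0=- P1=NH1
Op 4: best P0=- P1=-
Op 5: best P0=NH1 P1=-
Op 6: best P0=NH1 P1=-
Op 7: best P0=NH1 P1=NH2

Answer: P0:NH1 P1:NH2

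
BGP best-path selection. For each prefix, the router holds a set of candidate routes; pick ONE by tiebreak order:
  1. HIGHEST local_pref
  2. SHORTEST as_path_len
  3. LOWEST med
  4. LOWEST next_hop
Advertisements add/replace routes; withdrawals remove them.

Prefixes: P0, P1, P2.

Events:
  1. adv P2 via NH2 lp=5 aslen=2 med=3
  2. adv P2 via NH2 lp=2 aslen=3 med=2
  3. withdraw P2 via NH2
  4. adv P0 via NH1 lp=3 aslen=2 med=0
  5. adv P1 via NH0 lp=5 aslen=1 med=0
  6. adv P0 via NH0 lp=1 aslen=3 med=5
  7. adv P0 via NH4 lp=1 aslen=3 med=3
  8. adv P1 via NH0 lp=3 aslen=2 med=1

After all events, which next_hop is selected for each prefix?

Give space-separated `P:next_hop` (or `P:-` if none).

Op 1: best P0=- P1=- P2=NH2
Op 2: best P0=- P1=- P2=NH2
Op 3: best P0=- P1=- P2=-
Op 4: best P0=NH1 P1=- P2=-
Op 5: best P0=NH1 P1=NH0 P2=-
Op 6: best P0=NH1 P1=NH0 P2=-
Op 7: best P0=NH1 P1=NH0 P2=-
Op 8: best P0=NH1 P1=NH0 P2=-

Answer: P0:NH1 P1:NH0 P2:-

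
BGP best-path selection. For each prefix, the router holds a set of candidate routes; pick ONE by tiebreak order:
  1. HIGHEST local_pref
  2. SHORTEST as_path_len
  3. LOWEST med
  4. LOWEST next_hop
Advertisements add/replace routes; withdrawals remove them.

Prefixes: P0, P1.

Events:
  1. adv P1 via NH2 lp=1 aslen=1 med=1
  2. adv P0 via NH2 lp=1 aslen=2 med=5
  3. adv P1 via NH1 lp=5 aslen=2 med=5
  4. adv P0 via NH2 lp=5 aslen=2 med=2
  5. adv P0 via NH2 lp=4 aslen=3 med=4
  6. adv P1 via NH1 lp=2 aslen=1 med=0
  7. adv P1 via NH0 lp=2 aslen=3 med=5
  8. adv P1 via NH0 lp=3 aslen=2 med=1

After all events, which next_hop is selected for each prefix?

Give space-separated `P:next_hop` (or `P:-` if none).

Answer: P0:NH2 P1:NH0

Derivation:
Op 1: best P0=- P1=NH2
Op 2: best P0=NH2 P1=NH2
Op 3: best P0=NH2 P1=NH1
Op 4: best P0=NH2 P1=NH1
Op 5: best P0=NH2 P1=NH1
Op 6: best P0=NH2 P1=NH1
Op 7: best P0=NH2 P1=NH1
Op 8: best P0=NH2 P1=NH0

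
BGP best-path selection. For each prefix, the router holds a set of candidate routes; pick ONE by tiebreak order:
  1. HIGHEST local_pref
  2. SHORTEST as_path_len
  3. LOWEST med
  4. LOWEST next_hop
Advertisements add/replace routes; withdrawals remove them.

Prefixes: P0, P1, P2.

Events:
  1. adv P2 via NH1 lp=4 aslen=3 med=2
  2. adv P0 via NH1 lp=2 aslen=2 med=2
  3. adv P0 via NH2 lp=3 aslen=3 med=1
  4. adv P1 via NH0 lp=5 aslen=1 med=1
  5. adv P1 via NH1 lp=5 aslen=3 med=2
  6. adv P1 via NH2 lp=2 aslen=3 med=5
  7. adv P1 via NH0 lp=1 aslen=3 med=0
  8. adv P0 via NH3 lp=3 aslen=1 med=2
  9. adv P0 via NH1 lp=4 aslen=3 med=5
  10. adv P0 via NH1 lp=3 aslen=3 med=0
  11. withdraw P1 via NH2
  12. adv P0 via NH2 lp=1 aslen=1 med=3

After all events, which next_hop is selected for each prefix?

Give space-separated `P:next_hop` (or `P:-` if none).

Answer: P0:NH3 P1:NH1 P2:NH1

Derivation:
Op 1: best P0=- P1=- P2=NH1
Op 2: best P0=NH1 P1=- P2=NH1
Op 3: best P0=NH2 P1=- P2=NH1
Op 4: best P0=NH2 P1=NH0 P2=NH1
Op 5: best P0=NH2 P1=NH0 P2=NH1
Op 6: best P0=NH2 P1=NH0 P2=NH1
Op 7: best P0=NH2 P1=NH1 P2=NH1
Op 8: best P0=NH3 P1=NH1 P2=NH1
Op 9: best P0=NH1 P1=NH1 P2=NH1
Op 10: best P0=NH3 P1=NH1 P2=NH1
Op 11: best P0=NH3 P1=NH1 P2=NH1
Op 12: best P0=NH3 P1=NH1 P2=NH1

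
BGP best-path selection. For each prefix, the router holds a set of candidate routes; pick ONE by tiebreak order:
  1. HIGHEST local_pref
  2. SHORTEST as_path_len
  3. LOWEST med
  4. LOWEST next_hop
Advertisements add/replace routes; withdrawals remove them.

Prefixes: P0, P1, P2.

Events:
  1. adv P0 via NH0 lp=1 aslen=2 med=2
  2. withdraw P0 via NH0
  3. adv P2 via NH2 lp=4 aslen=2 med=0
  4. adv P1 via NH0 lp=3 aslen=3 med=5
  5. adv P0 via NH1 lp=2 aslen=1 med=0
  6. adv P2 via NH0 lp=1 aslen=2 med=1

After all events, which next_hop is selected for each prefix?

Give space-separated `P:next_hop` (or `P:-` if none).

Op 1: best P0=NH0 P1=- P2=-
Op 2: best P0=- P1=- P2=-
Op 3: best P0=- P1=- P2=NH2
Op 4: best P0=- P1=NH0 P2=NH2
Op 5: best P0=NH1 P1=NH0 P2=NH2
Op 6: best P0=NH1 P1=NH0 P2=NH2

Answer: P0:NH1 P1:NH0 P2:NH2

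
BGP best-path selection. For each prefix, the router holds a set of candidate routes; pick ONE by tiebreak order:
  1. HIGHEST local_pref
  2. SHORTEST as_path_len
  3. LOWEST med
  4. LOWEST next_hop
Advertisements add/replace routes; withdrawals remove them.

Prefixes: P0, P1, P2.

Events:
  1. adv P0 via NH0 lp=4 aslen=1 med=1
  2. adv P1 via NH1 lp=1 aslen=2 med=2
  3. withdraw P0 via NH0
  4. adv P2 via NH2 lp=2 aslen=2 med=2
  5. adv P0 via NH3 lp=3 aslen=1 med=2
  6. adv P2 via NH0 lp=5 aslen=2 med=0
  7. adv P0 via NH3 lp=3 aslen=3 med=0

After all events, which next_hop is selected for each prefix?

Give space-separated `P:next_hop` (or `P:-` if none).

Answer: P0:NH3 P1:NH1 P2:NH0

Derivation:
Op 1: best P0=NH0 P1=- P2=-
Op 2: best P0=NH0 P1=NH1 P2=-
Op 3: best P0=- P1=NH1 P2=-
Op 4: best P0=- P1=NH1 P2=NH2
Op 5: best P0=NH3 P1=NH1 P2=NH2
Op 6: best P0=NH3 P1=NH1 P2=NH0
Op 7: best P0=NH3 P1=NH1 P2=NH0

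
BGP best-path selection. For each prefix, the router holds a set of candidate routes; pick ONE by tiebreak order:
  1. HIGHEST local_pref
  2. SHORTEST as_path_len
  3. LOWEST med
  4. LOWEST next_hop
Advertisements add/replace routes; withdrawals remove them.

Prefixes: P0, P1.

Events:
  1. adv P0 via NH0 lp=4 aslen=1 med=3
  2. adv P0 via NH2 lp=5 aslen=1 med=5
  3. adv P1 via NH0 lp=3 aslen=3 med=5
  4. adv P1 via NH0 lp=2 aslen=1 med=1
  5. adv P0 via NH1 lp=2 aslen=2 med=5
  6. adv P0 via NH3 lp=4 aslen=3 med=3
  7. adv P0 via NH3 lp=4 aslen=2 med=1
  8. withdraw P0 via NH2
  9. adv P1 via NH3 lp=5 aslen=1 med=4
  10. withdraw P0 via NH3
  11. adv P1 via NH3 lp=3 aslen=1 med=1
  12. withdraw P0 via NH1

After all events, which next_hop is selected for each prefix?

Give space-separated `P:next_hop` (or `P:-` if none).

Answer: P0:NH0 P1:NH3

Derivation:
Op 1: best P0=NH0 P1=-
Op 2: best P0=NH2 P1=-
Op 3: best P0=NH2 P1=NH0
Op 4: best P0=NH2 P1=NH0
Op 5: best P0=NH2 P1=NH0
Op 6: best P0=NH2 P1=NH0
Op 7: best P0=NH2 P1=NH0
Op 8: best P0=NH0 P1=NH0
Op 9: best P0=NH0 P1=NH3
Op 10: best P0=NH0 P1=NH3
Op 11: best P0=NH0 P1=NH3
Op 12: best P0=NH0 P1=NH3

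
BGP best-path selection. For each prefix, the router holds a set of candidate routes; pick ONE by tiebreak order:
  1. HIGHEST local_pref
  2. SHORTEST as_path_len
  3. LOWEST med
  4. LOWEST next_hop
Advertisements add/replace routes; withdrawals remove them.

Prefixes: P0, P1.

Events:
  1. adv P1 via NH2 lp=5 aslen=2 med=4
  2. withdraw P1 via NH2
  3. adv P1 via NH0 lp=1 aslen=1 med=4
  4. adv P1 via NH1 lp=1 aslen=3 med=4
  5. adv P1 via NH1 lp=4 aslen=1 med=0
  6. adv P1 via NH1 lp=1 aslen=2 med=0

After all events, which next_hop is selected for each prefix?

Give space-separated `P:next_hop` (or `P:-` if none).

Answer: P0:- P1:NH0

Derivation:
Op 1: best P0=- P1=NH2
Op 2: best P0=- P1=-
Op 3: best P0=- P1=NH0
Op 4: best P0=- P1=NH0
Op 5: best P0=- P1=NH1
Op 6: best P0=- P1=NH0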